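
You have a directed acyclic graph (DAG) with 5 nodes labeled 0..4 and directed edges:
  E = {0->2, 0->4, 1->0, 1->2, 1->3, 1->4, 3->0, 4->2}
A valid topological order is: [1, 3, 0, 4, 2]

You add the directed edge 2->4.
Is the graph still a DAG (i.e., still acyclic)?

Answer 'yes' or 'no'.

Given toposort: [1, 3, 0, 4, 2]
Position of 2: index 4; position of 4: index 3
New edge 2->4: backward (u after v in old order)
Backward edge: old toposort is now invalid. Check if this creates a cycle.
Does 4 already reach 2? Reachable from 4: [2, 4]. YES -> cycle!
Still a DAG? no

Answer: no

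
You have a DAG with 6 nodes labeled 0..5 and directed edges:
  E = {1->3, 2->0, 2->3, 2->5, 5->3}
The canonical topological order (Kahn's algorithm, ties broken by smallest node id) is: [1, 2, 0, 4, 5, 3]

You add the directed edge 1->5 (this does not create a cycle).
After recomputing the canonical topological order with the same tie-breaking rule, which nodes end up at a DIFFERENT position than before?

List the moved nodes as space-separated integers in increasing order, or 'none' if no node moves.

Old toposort: [1, 2, 0, 4, 5, 3]
Added edge 1->5
Recompute Kahn (smallest-id tiebreak):
  initial in-degrees: [1, 0, 0, 3, 0, 2]
  ready (indeg=0): [1, 2, 4]
  pop 1: indeg[3]->2; indeg[5]->1 | ready=[2, 4] | order so far=[1]
  pop 2: indeg[0]->0; indeg[3]->1; indeg[5]->0 | ready=[0, 4, 5] | order so far=[1, 2]
  pop 0: no out-edges | ready=[4, 5] | order so far=[1, 2, 0]
  pop 4: no out-edges | ready=[5] | order so far=[1, 2, 0, 4]
  pop 5: indeg[3]->0 | ready=[3] | order so far=[1, 2, 0, 4, 5]
  pop 3: no out-edges | ready=[] | order so far=[1, 2, 0, 4, 5, 3]
New canonical toposort: [1, 2, 0, 4, 5, 3]
Compare positions:
  Node 0: index 2 -> 2 (same)
  Node 1: index 0 -> 0 (same)
  Node 2: index 1 -> 1 (same)
  Node 3: index 5 -> 5 (same)
  Node 4: index 3 -> 3 (same)
  Node 5: index 4 -> 4 (same)
Nodes that changed position: none

Answer: none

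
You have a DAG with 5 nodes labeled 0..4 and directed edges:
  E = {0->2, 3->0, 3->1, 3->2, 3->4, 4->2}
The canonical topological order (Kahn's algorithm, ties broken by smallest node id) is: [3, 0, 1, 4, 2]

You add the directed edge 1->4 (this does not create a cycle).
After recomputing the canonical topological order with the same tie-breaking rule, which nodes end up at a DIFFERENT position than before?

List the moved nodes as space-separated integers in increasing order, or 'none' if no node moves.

Old toposort: [3, 0, 1, 4, 2]
Added edge 1->4
Recompute Kahn (smallest-id tiebreak):
  initial in-degrees: [1, 1, 3, 0, 2]
  ready (indeg=0): [3]
  pop 3: indeg[0]->0; indeg[1]->0; indeg[2]->2; indeg[4]->1 | ready=[0, 1] | order so far=[3]
  pop 0: indeg[2]->1 | ready=[1] | order so far=[3, 0]
  pop 1: indeg[4]->0 | ready=[4] | order so far=[3, 0, 1]
  pop 4: indeg[2]->0 | ready=[2] | order so far=[3, 0, 1, 4]
  pop 2: no out-edges | ready=[] | order so far=[3, 0, 1, 4, 2]
New canonical toposort: [3, 0, 1, 4, 2]
Compare positions:
  Node 0: index 1 -> 1 (same)
  Node 1: index 2 -> 2 (same)
  Node 2: index 4 -> 4 (same)
  Node 3: index 0 -> 0 (same)
  Node 4: index 3 -> 3 (same)
Nodes that changed position: none

Answer: none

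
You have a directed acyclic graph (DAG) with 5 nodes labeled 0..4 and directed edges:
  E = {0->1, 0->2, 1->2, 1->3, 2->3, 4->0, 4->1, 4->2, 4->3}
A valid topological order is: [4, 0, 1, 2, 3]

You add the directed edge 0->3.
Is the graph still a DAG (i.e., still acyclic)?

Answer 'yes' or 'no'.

Answer: yes

Derivation:
Given toposort: [4, 0, 1, 2, 3]
Position of 0: index 1; position of 3: index 4
New edge 0->3: forward
Forward edge: respects the existing order. Still a DAG, same toposort still valid.
Still a DAG? yes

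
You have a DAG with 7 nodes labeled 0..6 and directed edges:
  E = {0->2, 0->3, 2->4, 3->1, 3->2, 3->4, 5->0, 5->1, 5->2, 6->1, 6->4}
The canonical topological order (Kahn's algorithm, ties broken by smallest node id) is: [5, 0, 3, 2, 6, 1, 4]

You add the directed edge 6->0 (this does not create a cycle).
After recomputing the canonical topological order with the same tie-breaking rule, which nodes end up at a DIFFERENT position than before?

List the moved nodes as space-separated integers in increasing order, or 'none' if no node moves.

Old toposort: [5, 0, 3, 2, 6, 1, 4]
Added edge 6->0
Recompute Kahn (smallest-id tiebreak):
  initial in-degrees: [2, 3, 3, 1, 3, 0, 0]
  ready (indeg=0): [5, 6]
  pop 5: indeg[0]->1; indeg[1]->2; indeg[2]->2 | ready=[6] | order so far=[5]
  pop 6: indeg[0]->0; indeg[1]->1; indeg[4]->2 | ready=[0] | order so far=[5, 6]
  pop 0: indeg[2]->1; indeg[3]->0 | ready=[3] | order so far=[5, 6, 0]
  pop 3: indeg[1]->0; indeg[2]->0; indeg[4]->1 | ready=[1, 2] | order so far=[5, 6, 0, 3]
  pop 1: no out-edges | ready=[2] | order so far=[5, 6, 0, 3, 1]
  pop 2: indeg[4]->0 | ready=[4] | order so far=[5, 6, 0, 3, 1, 2]
  pop 4: no out-edges | ready=[] | order so far=[5, 6, 0, 3, 1, 2, 4]
New canonical toposort: [5, 6, 0, 3, 1, 2, 4]
Compare positions:
  Node 0: index 1 -> 2 (moved)
  Node 1: index 5 -> 4 (moved)
  Node 2: index 3 -> 5 (moved)
  Node 3: index 2 -> 3 (moved)
  Node 4: index 6 -> 6 (same)
  Node 5: index 0 -> 0 (same)
  Node 6: index 4 -> 1 (moved)
Nodes that changed position: 0 1 2 3 6

Answer: 0 1 2 3 6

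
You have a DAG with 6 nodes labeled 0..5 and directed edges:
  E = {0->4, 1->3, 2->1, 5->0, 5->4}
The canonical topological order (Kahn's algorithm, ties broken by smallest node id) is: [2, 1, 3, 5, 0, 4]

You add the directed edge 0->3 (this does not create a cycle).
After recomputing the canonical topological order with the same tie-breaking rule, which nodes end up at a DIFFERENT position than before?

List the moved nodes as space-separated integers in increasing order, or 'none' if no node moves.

Old toposort: [2, 1, 3, 5, 0, 4]
Added edge 0->3
Recompute Kahn (smallest-id tiebreak):
  initial in-degrees: [1, 1, 0, 2, 2, 0]
  ready (indeg=0): [2, 5]
  pop 2: indeg[1]->0 | ready=[1, 5] | order so far=[2]
  pop 1: indeg[3]->1 | ready=[5] | order so far=[2, 1]
  pop 5: indeg[0]->0; indeg[4]->1 | ready=[0] | order so far=[2, 1, 5]
  pop 0: indeg[3]->0; indeg[4]->0 | ready=[3, 4] | order so far=[2, 1, 5, 0]
  pop 3: no out-edges | ready=[4] | order so far=[2, 1, 5, 0, 3]
  pop 4: no out-edges | ready=[] | order so far=[2, 1, 5, 0, 3, 4]
New canonical toposort: [2, 1, 5, 0, 3, 4]
Compare positions:
  Node 0: index 4 -> 3 (moved)
  Node 1: index 1 -> 1 (same)
  Node 2: index 0 -> 0 (same)
  Node 3: index 2 -> 4 (moved)
  Node 4: index 5 -> 5 (same)
  Node 5: index 3 -> 2 (moved)
Nodes that changed position: 0 3 5

Answer: 0 3 5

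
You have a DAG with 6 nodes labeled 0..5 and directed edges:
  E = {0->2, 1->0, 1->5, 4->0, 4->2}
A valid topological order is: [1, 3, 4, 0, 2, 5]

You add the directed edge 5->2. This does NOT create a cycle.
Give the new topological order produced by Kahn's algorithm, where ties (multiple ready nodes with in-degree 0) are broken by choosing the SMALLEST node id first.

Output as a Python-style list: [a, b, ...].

Answer: [1, 3, 4, 0, 5, 2]

Derivation:
Old toposort: [1, 3, 4, 0, 2, 5]
Added edge: 5->2
Position of 5 (5) > position of 2 (4). Must reorder: 5 must now come before 2.
Run Kahn's algorithm (break ties by smallest node id):
  initial in-degrees: [2, 0, 3, 0, 0, 1]
  ready (indeg=0): [1, 3, 4]
  pop 1: indeg[0]->1; indeg[5]->0 | ready=[3, 4, 5] | order so far=[1]
  pop 3: no out-edges | ready=[4, 5] | order so far=[1, 3]
  pop 4: indeg[0]->0; indeg[2]->2 | ready=[0, 5] | order so far=[1, 3, 4]
  pop 0: indeg[2]->1 | ready=[5] | order so far=[1, 3, 4, 0]
  pop 5: indeg[2]->0 | ready=[2] | order so far=[1, 3, 4, 0, 5]
  pop 2: no out-edges | ready=[] | order so far=[1, 3, 4, 0, 5, 2]
  Result: [1, 3, 4, 0, 5, 2]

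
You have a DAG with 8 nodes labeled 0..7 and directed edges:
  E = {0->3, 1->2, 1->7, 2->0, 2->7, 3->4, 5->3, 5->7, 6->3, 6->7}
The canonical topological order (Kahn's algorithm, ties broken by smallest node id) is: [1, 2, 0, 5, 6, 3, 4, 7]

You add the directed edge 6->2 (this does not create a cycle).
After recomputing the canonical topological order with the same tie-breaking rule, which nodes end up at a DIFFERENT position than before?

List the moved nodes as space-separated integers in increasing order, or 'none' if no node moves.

Old toposort: [1, 2, 0, 5, 6, 3, 4, 7]
Added edge 6->2
Recompute Kahn (smallest-id tiebreak):
  initial in-degrees: [1, 0, 2, 3, 1, 0, 0, 4]
  ready (indeg=0): [1, 5, 6]
  pop 1: indeg[2]->1; indeg[7]->3 | ready=[5, 6] | order so far=[1]
  pop 5: indeg[3]->2; indeg[7]->2 | ready=[6] | order so far=[1, 5]
  pop 6: indeg[2]->0; indeg[3]->1; indeg[7]->1 | ready=[2] | order so far=[1, 5, 6]
  pop 2: indeg[0]->0; indeg[7]->0 | ready=[0, 7] | order so far=[1, 5, 6, 2]
  pop 0: indeg[3]->0 | ready=[3, 7] | order so far=[1, 5, 6, 2, 0]
  pop 3: indeg[4]->0 | ready=[4, 7] | order so far=[1, 5, 6, 2, 0, 3]
  pop 4: no out-edges | ready=[7] | order so far=[1, 5, 6, 2, 0, 3, 4]
  pop 7: no out-edges | ready=[] | order so far=[1, 5, 6, 2, 0, 3, 4, 7]
New canonical toposort: [1, 5, 6, 2, 0, 3, 4, 7]
Compare positions:
  Node 0: index 2 -> 4 (moved)
  Node 1: index 0 -> 0 (same)
  Node 2: index 1 -> 3 (moved)
  Node 3: index 5 -> 5 (same)
  Node 4: index 6 -> 6 (same)
  Node 5: index 3 -> 1 (moved)
  Node 6: index 4 -> 2 (moved)
  Node 7: index 7 -> 7 (same)
Nodes that changed position: 0 2 5 6

Answer: 0 2 5 6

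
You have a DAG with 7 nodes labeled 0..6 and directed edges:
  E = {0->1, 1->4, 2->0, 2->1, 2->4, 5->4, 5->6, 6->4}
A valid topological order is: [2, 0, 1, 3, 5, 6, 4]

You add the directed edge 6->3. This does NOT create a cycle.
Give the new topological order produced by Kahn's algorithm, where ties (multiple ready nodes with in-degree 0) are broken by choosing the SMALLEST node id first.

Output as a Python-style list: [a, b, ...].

Answer: [2, 0, 1, 5, 6, 3, 4]

Derivation:
Old toposort: [2, 0, 1, 3, 5, 6, 4]
Added edge: 6->3
Position of 6 (5) > position of 3 (3). Must reorder: 6 must now come before 3.
Run Kahn's algorithm (break ties by smallest node id):
  initial in-degrees: [1, 2, 0, 1, 4, 0, 1]
  ready (indeg=0): [2, 5]
  pop 2: indeg[0]->0; indeg[1]->1; indeg[4]->3 | ready=[0, 5] | order so far=[2]
  pop 0: indeg[1]->0 | ready=[1, 5] | order so far=[2, 0]
  pop 1: indeg[4]->2 | ready=[5] | order so far=[2, 0, 1]
  pop 5: indeg[4]->1; indeg[6]->0 | ready=[6] | order so far=[2, 0, 1, 5]
  pop 6: indeg[3]->0; indeg[4]->0 | ready=[3, 4] | order so far=[2, 0, 1, 5, 6]
  pop 3: no out-edges | ready=[4] | order so far=[2, 0, 1, 5, 6, 3]
  pop 4: no out-edges | ready=[] | order so far=[2, 0, 1, 5, 6, 3, 4]
  Result: [2, 0, 1, 5, 6, 3, 4]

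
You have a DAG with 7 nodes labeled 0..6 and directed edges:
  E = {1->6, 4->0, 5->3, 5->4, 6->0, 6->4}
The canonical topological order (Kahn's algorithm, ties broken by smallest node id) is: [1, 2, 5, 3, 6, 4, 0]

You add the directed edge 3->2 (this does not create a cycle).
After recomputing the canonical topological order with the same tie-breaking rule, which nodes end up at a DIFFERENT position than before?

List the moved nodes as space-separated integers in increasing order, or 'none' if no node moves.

Old toposort: [1, 2, 5, 3, 6, 4, 0]
Added edge 3->2
Recompute Kahn (smallest-id tiebreak):
  initial in-degrees: [2, 0, 1, 1, 2, 0, 1]
  ready (indeg=0): [1, 5]
  pop 1: indeg[6]->0 | ready=[5, 6] | order so far=[1]
  pop 5: indeg[3]->0; indeg[4]->1 | ready=[3, 6] | order so far=[1, 5]
  pop 3: indeg[2]->0 | ready=[2, 6] | order so far=[1, 5, 3]
  pop 2: no out-edges | ready=[6] | order so far=[1, 5, 3, 2]
  pop 6: indeg[0]->1; indeg[4]->0 | ready=[4] | order so far=[1, 5, 3, 2, 6]
  pop 4: indeg[0]->0 | ready=[0] | order so far=[1, 5, 3, 2, 6, 4]
  pop 0: no out-edges | ready=[] | order so far=[1, 5, 3, 2, 6, 4, 0]
New canonical toposort: [1, 5, 3, 2, 6, 4, 0]
Compare positions:
  Node 0: index 6 -> 6 (same)
  Node 1: index 0 -> 0 (same)
  Node 2: index 1 -> 3 (moved)
  Node 3: index 3 -> 2 (moved)
  Node 4: index 5 -> 5 (same)
  Node 5: index 2 -> 1 (moved)
  Node 6: index 4 -> 4 (same)
Nodes that changed position: 2 3 5

Answer: 2 3 5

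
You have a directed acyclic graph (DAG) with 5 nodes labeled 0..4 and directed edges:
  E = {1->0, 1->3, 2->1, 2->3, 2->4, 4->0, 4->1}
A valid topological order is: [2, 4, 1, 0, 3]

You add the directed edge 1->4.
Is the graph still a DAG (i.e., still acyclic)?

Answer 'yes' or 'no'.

Answer: no

Derivation:
Given toposort: [2, 4, 1, 0, 3]
Position of 1: index 2; position of 4: index 1
New edge 1->4: backward (u after v in old order)
Backward edge: old toposort is now invalid. Check if this creates a cycle.
Does 4 already reach 1? Reachable from 4: [0, 1, 3, 4]. YES -> cycle!
Still a DAG? no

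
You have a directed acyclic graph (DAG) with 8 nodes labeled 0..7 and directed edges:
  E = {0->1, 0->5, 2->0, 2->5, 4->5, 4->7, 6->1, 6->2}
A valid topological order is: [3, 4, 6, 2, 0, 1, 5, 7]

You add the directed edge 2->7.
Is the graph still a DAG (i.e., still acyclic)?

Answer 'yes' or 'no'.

Answer: yes

Derivation:
Given toposort: [3, 4, 6, 2, 0, 1, 5, 7]
Position of 2: index 3; position of 7: index 7
New edge 2->7: forward
Forward edge: respects the existing order. Still a DAG, same toposort still valid.
Still a DAG? yes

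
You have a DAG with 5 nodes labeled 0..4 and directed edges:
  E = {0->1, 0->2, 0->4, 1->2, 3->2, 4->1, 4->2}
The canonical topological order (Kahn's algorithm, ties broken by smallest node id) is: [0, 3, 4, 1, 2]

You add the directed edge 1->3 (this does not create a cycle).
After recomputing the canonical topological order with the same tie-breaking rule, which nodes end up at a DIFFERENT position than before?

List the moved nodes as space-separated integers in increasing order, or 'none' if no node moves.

Old toposort: [0, 3, 4, 1, 2]
Added edge 1->3
Recompute Kahn (smallest-id tiebreak):
  initial in-degrees: [0, 2, 4, 1, 1]
  ready (indeg=0): [0]
  pop 0: indeg[1]->1; indeg[2]->3; indeg[4]->0 | ready=[4] | order so far=[0]
  pop 4: indeg[1]->0; indeg[2]->2 | ready=[1] | order so far=[0, 4]
  pop 1: indeg[2]->1; indeg[3]->0 | ready=[3] | order so far=[0, 4, 1]
  pop 3: indeg[2]->0 | ready=[2] | order so far=[0, 4, 1, 3]
  pop 2: no out-edges | ready=[] | order so far=[0, 4, 1, 3, 2]
New canonical toposort: [0, 4, 1, 3, 2]
Compare positions:
  Node 0: index 0 -> 0 (same)
  Node 1: index 3 -> 2 (moved)
  Node 2: index 4 -> 4 (same)
  Node 3: index 1 -> 3 (moved)
  Node 4: index 2 -> 1 (moved)
Nodes that changed position: 1 3 4

Answer: 1 3 4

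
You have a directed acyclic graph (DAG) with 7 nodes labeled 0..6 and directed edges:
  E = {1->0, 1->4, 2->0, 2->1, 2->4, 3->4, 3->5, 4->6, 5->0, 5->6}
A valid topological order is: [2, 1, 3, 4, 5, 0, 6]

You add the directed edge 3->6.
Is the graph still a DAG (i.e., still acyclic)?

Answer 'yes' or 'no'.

Given toposort: [2, 1, 3, 4, 5, 0, 6]
Position of 3: index 2; position of 6: index 6
New edge 3->6: forward
Forward edge: respects the existing order. Still a DAG, same toposort still valid.
Still a DAG? yes

Answer: yes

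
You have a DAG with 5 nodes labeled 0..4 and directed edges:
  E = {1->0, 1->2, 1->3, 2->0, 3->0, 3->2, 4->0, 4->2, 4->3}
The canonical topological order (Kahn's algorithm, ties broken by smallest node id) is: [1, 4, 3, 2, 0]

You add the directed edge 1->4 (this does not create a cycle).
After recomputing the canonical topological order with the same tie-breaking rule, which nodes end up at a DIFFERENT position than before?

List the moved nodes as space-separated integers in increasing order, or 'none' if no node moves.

Old toposort: [1, 4, 3, 2, 0]
Added edge 1->4
Recompute Kahn (smallest-id tiebreak):
  initial in-degrees: [4, 0, 3, 2, 1]
  ready (indeg=0): [1]
  pop 1: indeg[0]->3; indeg[2]->2; indeg[3]->1; indeg[4]->0 | ready=[4] | order so far=[1]
  pop 4: indeg[0]->2; indeg[2]->1; indeg[3]->0 | ready=[3] | order so far=[1, 4]
  pop 3: indeg[0]->1; indeg[2]->0 | ready=[2] | order so far=[1, 4, 3]
  pop 2: indeg[0]->0 | ready=[0] | order so far=[1, 4, 3, 2]
  pop 0: no out-edges | ready=[] | order so far=[1, 4, 3, 2, 0]
New canonical toposort: [1, 4, 3, 2, 0]
Compare positions:
  Node 0: index 4 -> 4 (same)
  Node 1: index 0 -> 0 (same)
  Node 2: index 3 -> 3 (same)
  Node 3: index 2 -> 2 (same)
  Node 4: index 1 -> 1 (same)
Nodes that changed position: none

Answer: none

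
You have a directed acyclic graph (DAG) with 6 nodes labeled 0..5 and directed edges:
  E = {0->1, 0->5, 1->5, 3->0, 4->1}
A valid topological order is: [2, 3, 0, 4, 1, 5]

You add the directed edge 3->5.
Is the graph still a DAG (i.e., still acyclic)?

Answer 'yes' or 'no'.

Answer: yes

Derivation:
Given toposort: [2, 3, 0, 4, 1, 5]
Position of 3: index 1; position of 5: index 5
New edge 3->5: forward
Forward edge: respects the existing order. Still a DAG, same toposort still valid.
Still a DAG? yes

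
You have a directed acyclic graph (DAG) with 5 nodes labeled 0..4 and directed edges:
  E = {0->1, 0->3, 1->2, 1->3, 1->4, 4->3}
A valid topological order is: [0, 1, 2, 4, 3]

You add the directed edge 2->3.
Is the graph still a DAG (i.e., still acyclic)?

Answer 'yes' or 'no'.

Answer: yes

Derivation:
Given toposort: [0, 1, 2, 4, 3]
Position of 2: index 2; position of 3: index 4
New edge 2->3: forward
Forward edge: respects the existing order. Still a DAG, same toposort still valid.
Still a DAG? yes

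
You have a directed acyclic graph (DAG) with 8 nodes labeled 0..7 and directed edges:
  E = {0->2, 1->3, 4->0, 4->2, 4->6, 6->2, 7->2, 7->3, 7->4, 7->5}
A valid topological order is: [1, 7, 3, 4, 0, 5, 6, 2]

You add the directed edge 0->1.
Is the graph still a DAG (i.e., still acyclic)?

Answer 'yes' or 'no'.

Answer: yes

Derivation:
Given toposort: [1, 7, 3, 4, 0, 5, 6, 2]
Position of 0: index 4; position of 1: index 0
New edge 0->1: backward (u after v in old order)
Backward edge: old toposort is now invalid. Check if this creates a cycle.
Does 1 already reach 0? Reachable from 1: [1, 3]. NO -> still a DAG (reorder needed).
Still a DAG? yes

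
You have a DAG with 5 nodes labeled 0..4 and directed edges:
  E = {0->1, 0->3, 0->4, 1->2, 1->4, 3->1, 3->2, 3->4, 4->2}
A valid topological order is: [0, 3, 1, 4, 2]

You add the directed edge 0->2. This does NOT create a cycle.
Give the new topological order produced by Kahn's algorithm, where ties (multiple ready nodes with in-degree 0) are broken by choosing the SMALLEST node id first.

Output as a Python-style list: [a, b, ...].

Answer: [0, 3, 1, 4, 2]

Derivation:
Old toposort: [0, 3, 1, 4, 2]
Added edge: 0->2
Position of 0 (0) < position of 2 (4). Old order still valid.
Run Kahn's algorithm (break ties by smallest node id):
  initial in-degrees: [0, 2, 4, 1, 3]
  ready (indeg=0): [0]
  pop 0: indeg[1]->1; indeg[2]->3; indeg[3]->0; indeg[4]->2 | ready=[3] | order so far=[0]
  pop 3: indeg[1]->0; indeg[2]->2; indeg[4]->1 | ready=[1] | order so far=[0, 3]
  pop 1: indeg[2]->1; indeg[4]->0 | ready=[4] | order so far=[0, 3, 1]
  pop 4: indeg[2]->0 | ready=[2] | order so far=[0, 3, 1, 4]
  pop 2: no out-edges | ready=[] | order so far=[0, 3, 1, 4, 2]
  Result: [0, 3, 1, 4, 2]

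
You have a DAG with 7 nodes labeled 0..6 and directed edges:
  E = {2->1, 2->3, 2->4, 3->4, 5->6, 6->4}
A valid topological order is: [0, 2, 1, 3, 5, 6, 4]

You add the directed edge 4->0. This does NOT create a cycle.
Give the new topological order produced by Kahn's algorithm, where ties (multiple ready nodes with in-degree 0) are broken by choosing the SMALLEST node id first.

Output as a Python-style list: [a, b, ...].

Answer: [2, 1, 3, 5, 6, 4, 0]

Derivation:
Old toposort: [0, 2, 1, 3, 5, 6, 4]
Added edge: 4->0
Position of 4 (6) > position of 0 (0). Must reorder: 4 must now come before 0.
Run Kahn's algorithm (break ties by smallest node id):
  initial in-degrees: [1, 1, 0, 1, 3, 0, 1]
  ready (indeg=0): [2, 5]
  pop 2: indeg[1]->0; indeg[3]->0; indeg[4]->2 | ready=[1, 3, 5] | order so far=[2]
  pop 1: no out-edges | ready=[3, 5] | order so far=[2, 1]
  pop 3: indeg[4]->1 | ready=[5] | order so far=[2, 1, 3]
  pop 5: indeg[6]->0 | ready=[6] | order so far=[2, 1, 3, 5]
  pop 6: indeg[4]->0 | ready=[4] | order so far=[2, 1, 3, 5, 6]
  pop 4: indeg[0]->0 | ready=[0] | order so far=[2, 1, 3, 5, 6, 4]
  pop 0: no out-edges | ready=[] | order so far=[2, 1, 3, 5, 6, 4, 0]
  Result: [2, 1, 3, 5, 6, 4, 0]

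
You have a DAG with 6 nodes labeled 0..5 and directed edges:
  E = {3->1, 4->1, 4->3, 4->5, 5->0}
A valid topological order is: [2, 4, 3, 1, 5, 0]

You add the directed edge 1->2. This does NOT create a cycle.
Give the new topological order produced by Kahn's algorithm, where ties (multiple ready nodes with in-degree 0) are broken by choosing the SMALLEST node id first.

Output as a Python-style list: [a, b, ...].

Old toposort: [2, 4, 3, 1, 5, 0]
Added edge: 1->2
Position of 1 (3) > position of 2 (0). Must reorder: 1 must now come before 2.
Run Kahn's algorithm (break ties by smallest node id):
  initial in-degrees: [1, 2, 1, 1, 0, 1]
  ready (indeg=0): [4]
  pop 4: indeg[1]->1; indeg[3]->0; indeg[5]->0 | ready=[3, 5] | order so far=[4]
  pop 3: indeg[1]->0 | ready=[1, 5] | order so far=[4, 3]
  pop 1: indeg[2]->0 | ready=[2, 5] | order so far=[4, 3, 1]
  pop 2: no out-edges | ready=[5] | order so far=[4, 3, 1, 2]
  pop 5: indeg[0]->0 | ready=[0] | order so far=[4, 3, 1, 2, 5]
  pop 0: no out-edges | ready=[] | order so far=[4, 3, 1, 2, 5, 0]
  Result: [4, 3, 1, 2, 5, 0]

Answer: [4, 3, 1, 2, 5, 0]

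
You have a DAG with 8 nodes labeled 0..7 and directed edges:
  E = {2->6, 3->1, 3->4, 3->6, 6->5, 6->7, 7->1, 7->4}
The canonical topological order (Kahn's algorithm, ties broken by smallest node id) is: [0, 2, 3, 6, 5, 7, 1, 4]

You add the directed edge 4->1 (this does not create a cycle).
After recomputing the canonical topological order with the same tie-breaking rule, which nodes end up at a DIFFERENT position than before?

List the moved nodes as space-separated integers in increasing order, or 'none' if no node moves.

Old toposort: [0, 2, 3, 6, 5, 7, 1, 4]
Added edge 4->1
Recompute Kahn (smallest-id tiebreak):
  initial in-degrees: [0, 3, 0, 0, 2, 1, 2, 1]
  ready (indeg=0): [0, 2, 3]
  pop 0: no out-edges | ready=[2, 3] | order so far=[0]
  pop 2: indeg[6]->1 | ready=[3] | order so far=[0, 2]
  pop 3: indeg[1]->2; indeg[4]->1; indeg[6]->0 | ready=[6] | order so far=[0, 2, 3]
  pop 6: indeg[5]->0; indeg[7]->0 | ready=[5, 7] | order so far=[0, 2, 3, 6]
  pop 5: no out-edges | ready=[7] | order so far=[0, 2, 3, 6, 5]
  pop 7: indeg[1]->1; indeg[4]->0 | ready=[4] | order so far=[0, 2, 3, 6, 5, 7]
  pop 4: indeg[1]->0 | ready=[1] | order so far=[0, 2, 3, 6, 5, 7, 4]
  pop 1: no out-edges | ready=[] | order so far=[0, 2, 3, 6, 5, 7, 4, 1]
New canonical toposort: [0, 2, 3, 6, 5, 7, 4, 1]
Compare positions:
  Node 0: index 0 -> 0 (same)
  Node 1: index 6 -> 7 (moved)
  Node 2: index 1 -> 1 (same)
  Node 3: index 2 -> 2 (same)
  Node 4: index 7 -> 6 (moved)
  Node 5: index 4 -> 4 (same)
  Node 6: index 3 -> 3 (same)
  Node 7: index 5 -> 5 (same)
Nodes that changed position: 1 4

Answer: 1 4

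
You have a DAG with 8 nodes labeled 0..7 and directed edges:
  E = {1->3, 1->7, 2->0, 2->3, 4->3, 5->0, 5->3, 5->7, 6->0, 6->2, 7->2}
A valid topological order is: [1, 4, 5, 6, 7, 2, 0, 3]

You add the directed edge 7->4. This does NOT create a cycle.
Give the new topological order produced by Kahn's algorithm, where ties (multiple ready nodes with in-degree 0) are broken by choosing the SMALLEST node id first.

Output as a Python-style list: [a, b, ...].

Old toposort: [1, 4, 5, 6, 7, 2, 0, 3]
Added edge: 7->4
Position of 7 (4) > position of 4 (1). Must reorder: 7 must now come before 4.
Run Kahn's algorithm (break ties by smallest node id):
  initial in-degrees: [3, 0, 2, 4, 1, 0, 0, 2]
  ready (indeg=0): [1, 5, 6]
  pop 1: indeg[3]->3; indeg[7]->1 | ready=[5, 6] | order so far=[1]
  pop 5: indeg[0]->2; indeg[3]->2; indeg[7]->0 | ready=[6, 7] | order so far=[1, 5]
  pop 6: indeg[0]->1; indeg[2]->1 | ready=[7] | order so far=[1, 5, 6]
  pop 7: indeg[2]->0; indeg[4]->0 | ready=[2, 4] | order so far=[1, 5, 6, 7]
  pop 2: indeg[0]->0; indeg[3]->1 | ready=[0, 4] | order so far=[1, 5, 6, 7, 2]
  pop 0: no out-edges | ready=[4] | order so far=[1, 5, 6, 7, 2, 0]
  pop 4: indeg[3]->0 | ready=[3] | order so far=[1, 5, 6, 7, 2, 0, 4]
  pop 3: no out-edges | ready=[] | order so far=[1, 5, 6, 7, 2, 0, 4, 3]
  Result: [1, 5, 6, 7, 2, 0, 4, 3]

Answer: [1, 5, 6, 7, 2, 0, 4, 3]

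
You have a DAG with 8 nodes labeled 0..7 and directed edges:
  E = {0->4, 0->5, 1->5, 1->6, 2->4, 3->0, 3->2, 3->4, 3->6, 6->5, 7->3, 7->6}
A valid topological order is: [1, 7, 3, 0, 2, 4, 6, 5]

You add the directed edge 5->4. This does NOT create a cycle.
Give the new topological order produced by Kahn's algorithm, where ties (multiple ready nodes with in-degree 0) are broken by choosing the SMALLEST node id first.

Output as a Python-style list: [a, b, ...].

Old toposort: [1, 7, 3, 0, 2, 4, 6, 5]
Added edge: 5->4
Position of 5 (7) > position of 4 (5). Must reorder: 5 must now come before 4.
Run Kahn's algorithm (break ties by smallest node id):
  initial in-degrees: [1, 0, 1, 1, 4, 3, 3, 0]
  ready (indeg=0): [1, 7]
  pop 1: indeg[5]->2; indeg[6]->2 | ready=[7] | order so far=[1]
  pop 7: indeg[3]->0; indeg[6]->1 | ready=[3] | order so far=[1, 7]
  pop 3: indeg[0]->0; indeg[2]->0; indeg[4]->3; indeg[6]->0 | ready=[0, 2, 6] | order so far=[1, 7, 3]
  pop 0: indeg[4]->2; indeg[5]->1 | ready=[2, 6] | order so far=[1, 7, 3, 0]
  pop 2: indeg[4]->1 | ready=[6] | order so far=[1, 7, 3, 0, 2]
  pop 6: indeg[5]->0 | ready=[5] | order so far=[1, 7, 3, 0, 2, 6]
  pop 5: indeg[4]->0 | ready=[4] | order so far=[1, 7, 3, 0, 2, 6, 5]
  pop 4: no out-edges | ready=[] | order so far=[1, 7, 3, 0, 2, 6, 5, 4]
  Result: [1, 7, 3, 0, 2, 6, 5, 4]

Answer: [1, 7, 3, 0, 2, 6, 5, 4]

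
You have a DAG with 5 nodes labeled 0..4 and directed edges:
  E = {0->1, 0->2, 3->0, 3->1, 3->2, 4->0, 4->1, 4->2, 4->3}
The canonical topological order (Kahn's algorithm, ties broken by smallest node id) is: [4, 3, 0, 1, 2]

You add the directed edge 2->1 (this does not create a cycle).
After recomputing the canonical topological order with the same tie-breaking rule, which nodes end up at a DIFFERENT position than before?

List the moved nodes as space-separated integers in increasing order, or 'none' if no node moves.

Old toposort: [4, 3, 0, 1, 2]
Added edge 2->1
Recompute Kahn (smallest-id tiebreak):
  initial in-degrees: [2, 4, 3, 1, 0]
  ready (indeg=0): [4]
  pop 4: indeg[0]->1; indeg[1]->3; indeg[2]->2; indeg[3]->0 | ready=[3] | order so far=[4]
  pop 3: indeg[0]->0; indeg[1]->2; indeg[2]->1 | ready=[0] | order so far=[4, 3]
  pop 0: indeg[1]->1; indeg[2]->0 | ready=[2] | order so far=[4, 3, 0]
  pop 2: indeg[1]->0 | ready=[1] | order so far=[4, 3, 0, 2]
  pop 1: no out-edges | ready=[] | order so far=[4, 3, 0, 2, 1]
New canonical toposort: [4, 3, 0, 2, 1]
Compare positions:
  Node 0: index 2 -> 2 (same)
  Node 1: index 3 -> 4 (moved)
  Node 2: index 4 -> 3 (moved)
  Node 3: index 1 -> 1 (same)
  Node 4: index 0 -> 0 (same)
Nodes that changed position: 1 2

Answer: 1 2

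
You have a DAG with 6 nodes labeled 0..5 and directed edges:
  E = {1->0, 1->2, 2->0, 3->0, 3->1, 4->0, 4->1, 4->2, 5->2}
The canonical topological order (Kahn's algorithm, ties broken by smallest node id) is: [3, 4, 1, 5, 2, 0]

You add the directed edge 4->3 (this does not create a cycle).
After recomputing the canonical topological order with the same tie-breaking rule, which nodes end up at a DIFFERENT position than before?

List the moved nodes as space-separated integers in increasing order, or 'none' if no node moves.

Answer: 3 4

Derivation:
Old toposort: [3, 4, 1, 5, 2, 0]
Added edge 4->3
Recompute Kahn (smallest-id tiebreak):
  initial in-degrees: [4, 2, 3, 1, 0, 0]
  ready (indeg=0): [4, 5]
  pop 4: indeg[0]->3; indeg[1]->1; indeg[2]->2; indeg[3]->0 | ready=[3, 5] | order so far=[4]
  pop 3: indeg[0]->2; indeg[1]->0 | ready=[1, 5] | order so far=[4, 3]
  pop 1: indeg[0]->1; indeg[2]->1 | ready=[5] | order so far=[4, 3, 1]
  pop 5: indeg[2]->0 | ready=[2] | order so far=[4, 3, 1, 5]
  pop 2: indeg[0]->0 | ready=[0] | order so far=[4, 3, 1, 5, 2]
  pop 0: no out-edges | ready=[] | order so far=[4, 3, 1, 5, 2, 0]
New canonical toposort: [4, 3, 1, 5, 2, 0]
Compare positions:
  Node 0: index 5 -> 5 (same)
  Node 1: index 2 -> 2 (same)
  Node 2: index 4 -> 4 (same)
  Node 3: index 0 -> 1 (moved)
  Node 4: index 1 -> 0 (moved)
  Node 5: index 3 -> 3 (same)
Nodes that changed position: 3 4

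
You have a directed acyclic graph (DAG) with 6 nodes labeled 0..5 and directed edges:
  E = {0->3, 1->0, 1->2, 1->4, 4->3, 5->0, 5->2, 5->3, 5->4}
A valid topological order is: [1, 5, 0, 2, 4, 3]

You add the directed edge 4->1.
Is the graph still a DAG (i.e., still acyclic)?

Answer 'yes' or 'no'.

Given toposort: [1, 5, 0, 2, 4, 3]
Position of 4: index 4; position of 1: index 0
New edge 4->1: backward (u after v in old order)
Backward edge: old toposort is now invalid. Check if this creates a cycle.
Does 1 already reach 4? Reachable from 1: [0, 1, 2, 3, 4]. YES -> cycle!
Still a DAG? no

Answer: no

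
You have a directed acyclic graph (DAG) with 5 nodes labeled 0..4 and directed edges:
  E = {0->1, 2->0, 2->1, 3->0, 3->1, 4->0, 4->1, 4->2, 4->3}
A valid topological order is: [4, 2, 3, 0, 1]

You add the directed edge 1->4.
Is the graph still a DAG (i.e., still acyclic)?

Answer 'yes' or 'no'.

Answer: no

Derivation:
Given toposort: [4, 2, 3, 0, 1]
Position of 1: index 4; position of 4: index 0
New edge 1->4: backward (u after v in old order)
Backward edge: old toposort is now invalid. Check if this creates a cycle.
Does 4 already reach 1? Reachable from 4: [0, 1, 2, 3, 4]. YES -> cycle!
Still a DAG? no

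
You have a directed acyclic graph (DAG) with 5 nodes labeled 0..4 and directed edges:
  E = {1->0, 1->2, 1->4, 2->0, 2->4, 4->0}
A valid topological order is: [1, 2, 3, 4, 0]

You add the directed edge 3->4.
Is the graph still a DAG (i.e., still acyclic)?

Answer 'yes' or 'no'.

Given toposort: [1, 2, 3, 4, 0]
Position of 3: index 2; position of 4: index 3
New edge 3->4: forward
Forward edge: respects the existing order. Still a DAG, same toposort still valid.
Still a DAG? yes

Answer: yes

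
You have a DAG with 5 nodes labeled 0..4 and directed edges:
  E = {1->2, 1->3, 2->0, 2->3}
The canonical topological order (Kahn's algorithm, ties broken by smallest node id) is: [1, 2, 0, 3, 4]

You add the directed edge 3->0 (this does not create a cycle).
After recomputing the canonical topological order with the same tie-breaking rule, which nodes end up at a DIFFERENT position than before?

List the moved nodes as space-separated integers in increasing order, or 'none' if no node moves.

Answer: 0 3

Derivation:
Old toposort: [1, 2, 0, 3, 4]
Added edge 3->0
Recompute Kahn (smallest-id tiebreak):
  initial in-degrees: [2, 0, 1, 2, 0]
  ready (indeg=0): [1, 4]
  pop 1: indeg[2]->0; indeg[3]->1 | ready=[2, 4] | order so far=[1]
  pop 2: indeg[0]->1; indeg[3]->0 | ready=[3, 4] | order so far=[1, 2]
  pop 3: indeg[0]->0 | ready=[0, 4] | order so far=[1, 2, 3]
  pop 0: no out-edges | ready=[4] | order so far=[1, 2, 3, 0]
  pop 4: no out-edges | ready=[] | order so far=[1, 2, 3, 0, 4]
New canonical toposort: [1, 2, 3, 0, 4]
Compare positions:
  Node 0: index 2 -> 3 (moved)
  Node 1: index 0 -> 0 (same)
  Node 2: index 1 -> 1 (same)
  Node 3: index 3 -> 2 (moved)
  Node 4: index 4 -> 4 (same)
Nodes that changed position: 0 3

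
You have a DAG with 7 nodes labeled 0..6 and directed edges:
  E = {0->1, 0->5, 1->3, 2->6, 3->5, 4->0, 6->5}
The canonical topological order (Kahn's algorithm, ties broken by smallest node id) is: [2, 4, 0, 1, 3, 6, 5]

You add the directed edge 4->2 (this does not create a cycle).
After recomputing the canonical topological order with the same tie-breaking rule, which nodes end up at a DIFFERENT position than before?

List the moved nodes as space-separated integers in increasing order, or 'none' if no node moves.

Answer: 0 1 2 4

Derivation:
Old toposort: [2, 4, 0, 1, 3, 6, 5]
Added edge 4->2
Recompute Kahn (smallest-id tiebreak):
  initial in-degrees: [1, 1, 1, 1, 0, 3, 1]
  ready (indeg=0): [4]
  pop 4: indeg[0]->0; indeg[2]->0 | ready=[0, 2] | order so far=[4]
  pop 0: indeg[1]->0; indeg[5]->2 | ready=[1, 2] | order so far=[4, 0]
  pop 1: indeg[3]->0 | ready=[2, 3] | order so far=[4, 0, 1]
  pop 2: indeg[6]->0 | ready=[3, 6] | order so far=[4, 0, 1, 2]
  pop 3: indeg[5]->1 | ready=[6] | order so far=[4, 0, 1, 2, 3]
  pop 6: indeg[5]->0 | ready=[5] | order so far=[4, 0, 1, 2, 3, 6]
  pop 5: no out-edges | ready=[] | order so far=[4, 0, 1, 2, 3, 6, 5]
New canonical toposort: [4, 0, 1, 2, 3, 6, 5]
Compare positions:
  Node 0: index 2 -> 1 (moved)
  Node 1: index 3 -> 2 (moved)
  Node 2: index 0 -> 3 (moved)
  Node 3: index 4 -> 4 (same)
  Node 4: index 1 -> 0 (moved)
  Node 5: index 6 -> 6 (same)
  Node 6: index 5 -> 5 (same)
Nodes that changed position: 0 1 2 4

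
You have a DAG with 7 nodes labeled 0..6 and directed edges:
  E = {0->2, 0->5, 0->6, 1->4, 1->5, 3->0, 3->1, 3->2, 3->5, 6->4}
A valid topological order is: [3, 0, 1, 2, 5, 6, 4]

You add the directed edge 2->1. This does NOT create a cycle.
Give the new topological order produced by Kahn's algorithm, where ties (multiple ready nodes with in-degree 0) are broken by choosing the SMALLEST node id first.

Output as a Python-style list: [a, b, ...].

Answer: [3, 0, 2, 1, 5, 6, 4]

Derivation:
Old toposort: [3, 0, 1, 2, 5, 6, 4]
Added edge: 2->1
Position of 2 (3) > position of 1 (2). Must reorder: 2 must now come before 1.
Run Kahn's algorithm (break ties by smallest node id):
  initial in-degrees: [1, 2, 2, 0, 2, 3, 1]
  ready (indeg=0): [3]
  pop 3: indeg[0]->0; indeg[1]->1; indeg[2]->1; indeg[5]->2 | ready=[0] | order so far=[3]
  pop 0: indeg[2]->0; indeg[5]->1; indeg[6]->0 | ready=[2, 6] | order so far=[3, 0]
  pop 2: indeg[1]->0 | ready=[1, 6] | order so far=[3, 0, 2]
  pop 1: indeg[4]->1; indeg[5]->0 | ready=[5, 6] | order so far=[3, 0, 2, 1]
  pop 5: no out-edges | ready=[6] | order so far=[3, 0, 2, 1, 5]
  pop 6: indeg[4]->0 | ready=[4] | order so far=[3, 0, 2, 1, 5, 6]
  pop 4: no out-edges | ready=[] | order so far=[3, 0, 2, 1, 5, 6, 4]
  Result: [3, 0, 2, 1, 5, 6, 4]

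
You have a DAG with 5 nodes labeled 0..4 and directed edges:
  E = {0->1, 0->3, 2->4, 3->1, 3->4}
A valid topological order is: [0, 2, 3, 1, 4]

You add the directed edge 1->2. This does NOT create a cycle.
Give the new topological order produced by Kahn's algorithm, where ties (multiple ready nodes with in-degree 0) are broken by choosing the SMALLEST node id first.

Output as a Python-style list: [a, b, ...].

Old toposort: [0, 2, 3, 1, 4]
Added edge: 1->2
Position of 1 (3) > position of 2 (1). Must reorder: 1 must now come before 2.
Run Kahn's algorithm (break ties by smallest node id):
  initial in-degrees: [0, 2, 1, 1, 2]
  ready (indeg=0): [0]
  pop 0: indeg[1]->1; indeg[3]->0 | ready=[3] | order so far=[0]
  pop 3: indeg[1]->0; indeg[4]->1 | ready=[1] | order so far=[0, 3]
  pop 1: indeg[2]->0 | ready=[2] | order so far=[0, 3, 1]
  pop 2: indeg[4]->0 | ready=[4] | order so far=[0, 3, 1, 2]
  pop 4: no out-edges | ready=[] | order so far=[0, 3, 1, 2, 4]
  Result: [0, 3, 1, 2, 4]

Answer: [0, 3, 1, 2, 4]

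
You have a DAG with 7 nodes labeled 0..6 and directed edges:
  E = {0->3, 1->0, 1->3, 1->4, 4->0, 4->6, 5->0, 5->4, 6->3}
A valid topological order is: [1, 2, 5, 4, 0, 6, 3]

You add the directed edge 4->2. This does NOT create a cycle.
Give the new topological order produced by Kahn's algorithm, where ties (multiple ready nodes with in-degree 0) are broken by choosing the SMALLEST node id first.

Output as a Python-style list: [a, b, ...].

Old toposort: [1, 2, 5, 4, 0, 6, 3]
Added edge: 4->2
Position of 4 (3) > position of 2 (1). Must reorder: 4 must now come before 2.
Run Kahn's algorithm (break ties by smallest node id):
  initial in-degrees: [3, 0, 1, 3, 2, 0, 1]
  ready (indeg=0): [1, 5]
  pop 1: indeg[0]->2; indeg[3]->2; indeg[4]->1 | ready=[5] | order so far=[1]
  pop 5: indeg[0]->1; indeg[4]->0 | ready=[4] | order so far=[1, 5]
  pop 4: indeg[0]->0; indeg[2]->0; indeg[6]->0 | ready=[0, 2, 6] | order so far=[1, 5, 4]
  pop 0: indeg[3]->1 | ready=[2, 6] | order so far=[1, 5, 4, 0]
  pop 2: no out-edges | ready=[6] | order so far=[1, 5, 4, 0, 2]
  pop 6: indeg[3]->0 | ready=[3] | order so far=[1, 5, 4, 0, 2, 6]
  pop 3: no out-edges | ready=[] | order so far=[1, 5, 4, 0, 2, 6, 3]
  Result: [1, 5, 4, 0, 2, 6, 3]

Answer: [1, 5, 4, 0, 2, 6, 3]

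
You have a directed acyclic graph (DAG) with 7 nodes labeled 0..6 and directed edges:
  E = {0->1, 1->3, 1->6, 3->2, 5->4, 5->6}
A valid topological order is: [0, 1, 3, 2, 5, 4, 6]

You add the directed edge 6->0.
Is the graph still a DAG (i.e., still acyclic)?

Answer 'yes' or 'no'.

Answer: no

Derivation:
Given toposort: [0, 1, 3, 2, 5, 4, 6]
Position of 6: index 6; position of 0: index 0
New edge 6->0: backward (u after v in old order)
Backward edge: old toposort is now invalid. Check if this creates a cycle.
Does 0 already reach 6? Reachable from 0: [0, 1, 2, 3, 6]. YES -> cycle!
Still a DAG? no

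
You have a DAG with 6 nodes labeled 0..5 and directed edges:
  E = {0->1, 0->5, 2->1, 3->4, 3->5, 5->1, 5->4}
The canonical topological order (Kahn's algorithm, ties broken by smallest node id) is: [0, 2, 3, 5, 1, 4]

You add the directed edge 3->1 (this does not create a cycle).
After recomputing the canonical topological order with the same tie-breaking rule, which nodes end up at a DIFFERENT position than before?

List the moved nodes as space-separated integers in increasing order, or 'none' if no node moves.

Answer: none

Derivation:
Old toposort: [0, 2, 3, 5, 1, 4]
Added edge 3->1
Recompute Kahn (smallest-id tiebreak):
  initial in-degrees: [0, 4, 0, 0, 2, 2]
  ready (indeg=0): [0, 2, 3]
  pop 0: indeg[1]->3; indeg[5]->1 | ready=[2, 3] | order so far=[0]
  pop 2: indeg[1]->2 | ready=[3] | order so far=[0, 2]
  pop 3: indeg[1]->1; indeg[4]->1; indeg[5]->0 | ready=[5] | order so far=[0, 2, 3]
  pop 5: indeg[1]->0; indeg[4]->0 | ready=[1, 4] | order so far=[0, 2, 3, 5]
  pop 1: no out-edges | ready=[4] | order so far=[0, 2, 3, 5, 1]
  pop 4: no out-edges | ready=[] | order so far=[0, 2, 3, 5, 1, 4]
New canonical toposort: [0, 2, 3, 5, 1, 4]
Compare positions:
  Node 0: index 0 -> 0 (same)
  Node 1: index 4 -> 4 (same)
  Node 2: index 1 -> 1 (same)
  Node 3: index 2 -> 2 (same)
  Node 4: index 5 -> 5 (same)
  Node 5: index 3 -> 3 (same)
Nodes that changed position: none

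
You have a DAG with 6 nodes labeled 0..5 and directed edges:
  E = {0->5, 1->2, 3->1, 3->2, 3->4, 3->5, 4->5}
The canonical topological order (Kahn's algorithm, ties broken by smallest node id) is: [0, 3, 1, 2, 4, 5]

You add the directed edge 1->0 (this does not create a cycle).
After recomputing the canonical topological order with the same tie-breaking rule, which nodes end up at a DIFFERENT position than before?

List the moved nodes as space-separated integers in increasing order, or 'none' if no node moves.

Answer: 0 1 3

Derivation:
Old toposort: [0, 3, 1, 2, 4, 5]
Added edge 1->0
Recompute Kahn (smallest-id tiebreak):
  initial in-degrees: [1, 1, 2, 0, 1, 3]
  ready (indeg=0): [3]
  pop 3: indeg[1]->0; indeg[2]->1; indeg[4]->0; indeg[5]->2 | ready=[1, 4] | order so far=[3]
  pop 1: indeg[0]->0; indeg[2]->0 | ready=[0, 2, 4] | order so far=[3, 1]
  pop 0: indeg[5]->1 | ready=[2, 4] | order so far=[3, 1, 0]
  pop 2: no out-edges | ready=[4] | order so far=[3, 1, 0, 2]
  pop 4: indeg[5]->0 | ready=[5] | order so far=[3, 1, 0, 2, 4]
  pop 5: no out-edges | ready=[] | order so far=[3, 1, 0, 2, 4, 5]
New canonical toposort: [3, 1, 0, 2, 4, 5]
Compare positions:
  Node 0: index 0 -> 2 (moved)
  Node 1: index 2 -> 1 (moved)
  Node 2: index 3 -> 3 (same)
  Node 3: index 1 -> 0 (moved)
  Node 4: index 4 -> 4 (same)
  Node 5: index 5 -> 5 (same)
Nodes that changed position: 0 1 3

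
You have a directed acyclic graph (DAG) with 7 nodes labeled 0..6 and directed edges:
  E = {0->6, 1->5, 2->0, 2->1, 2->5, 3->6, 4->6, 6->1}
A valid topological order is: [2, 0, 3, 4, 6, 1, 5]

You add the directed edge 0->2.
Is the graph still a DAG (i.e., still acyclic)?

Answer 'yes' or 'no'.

Given toposort: [2, 0, 3, 4, 6, 1, 5]
Position of 0: index 1; position of 2: index 0
New edge 0->2: backward (u after v in old order)
Backward edge: old toposort is now invalid. Check if this creates a cycle.
Does 2 already reach 0? Reachable from 2: [0, 1, 2, 5, 6]. YES -> cycle!
Still a DAG? no

Answer: no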